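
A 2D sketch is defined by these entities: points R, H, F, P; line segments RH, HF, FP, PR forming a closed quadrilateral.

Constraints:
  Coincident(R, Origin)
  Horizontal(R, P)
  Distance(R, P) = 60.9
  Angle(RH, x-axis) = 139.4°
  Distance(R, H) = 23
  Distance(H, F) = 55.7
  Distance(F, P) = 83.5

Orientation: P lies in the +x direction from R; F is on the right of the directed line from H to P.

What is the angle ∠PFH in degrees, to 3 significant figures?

66.5°

Checks: |HF| = 55.70 ✓; |FP| = 83.50 ✓.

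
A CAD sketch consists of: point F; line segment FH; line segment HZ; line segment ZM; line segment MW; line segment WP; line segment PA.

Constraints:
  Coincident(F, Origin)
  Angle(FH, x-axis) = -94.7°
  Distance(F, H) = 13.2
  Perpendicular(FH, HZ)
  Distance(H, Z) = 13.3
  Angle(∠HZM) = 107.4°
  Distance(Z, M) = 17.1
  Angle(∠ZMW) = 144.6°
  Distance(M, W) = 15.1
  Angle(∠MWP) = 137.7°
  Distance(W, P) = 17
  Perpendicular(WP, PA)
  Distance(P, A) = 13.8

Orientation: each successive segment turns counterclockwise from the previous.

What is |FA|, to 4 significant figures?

15.98

∠MWP = 137.7° gives WP at 145.6° from the x-axis; with |WP| = 17.0, P = (1.106, 25.90). WP is perpendicular to PA, so PA runs at -124.4°; with |PA| = 13.8, A = (-6.690, 14.51). Then |FA| = |A − F| = 15.98.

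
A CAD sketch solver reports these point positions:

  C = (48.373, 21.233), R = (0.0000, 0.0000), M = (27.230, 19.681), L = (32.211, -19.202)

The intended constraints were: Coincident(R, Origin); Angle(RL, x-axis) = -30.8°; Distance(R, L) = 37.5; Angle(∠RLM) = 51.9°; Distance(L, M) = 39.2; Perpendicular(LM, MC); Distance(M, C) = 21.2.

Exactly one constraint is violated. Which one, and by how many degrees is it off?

Perpendicular(LM, MC) — off by 3.10°.

R = (0.00, 0.00) ✓; RL at -30.80° ✓; |RL| = 37.50 ✓; ∠RLM = 51.90° ✓; |LM| = 39.20 ✓; ∠(LM, MC) = 93.10° ✗; |MC| = 21.20 ✓.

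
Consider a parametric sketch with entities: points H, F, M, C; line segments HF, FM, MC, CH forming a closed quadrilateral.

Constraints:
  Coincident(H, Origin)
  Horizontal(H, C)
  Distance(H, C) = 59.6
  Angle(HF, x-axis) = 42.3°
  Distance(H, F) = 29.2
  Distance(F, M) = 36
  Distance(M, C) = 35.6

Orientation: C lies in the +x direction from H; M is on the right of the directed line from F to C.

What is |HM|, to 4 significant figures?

31.91

Checks: |FM| = 36.00 ✓; |MC| = 35.60 ✓.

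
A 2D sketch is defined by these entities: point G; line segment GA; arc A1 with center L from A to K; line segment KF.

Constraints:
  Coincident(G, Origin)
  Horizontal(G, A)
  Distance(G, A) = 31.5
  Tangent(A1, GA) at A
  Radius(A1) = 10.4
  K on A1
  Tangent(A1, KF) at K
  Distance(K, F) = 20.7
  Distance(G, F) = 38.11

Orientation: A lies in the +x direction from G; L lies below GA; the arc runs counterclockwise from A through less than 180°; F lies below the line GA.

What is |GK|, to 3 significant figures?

23.6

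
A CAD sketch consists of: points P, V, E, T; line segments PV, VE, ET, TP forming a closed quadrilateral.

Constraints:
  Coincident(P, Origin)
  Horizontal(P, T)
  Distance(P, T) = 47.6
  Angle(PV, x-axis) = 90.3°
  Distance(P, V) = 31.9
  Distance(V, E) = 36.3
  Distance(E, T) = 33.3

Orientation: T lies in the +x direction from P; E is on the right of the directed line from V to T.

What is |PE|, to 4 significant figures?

14.39

P is at the origin; PT is horizontal with |PT| = 47.6 and T in +x, so T = (47.6, 0). PV runs at 90.3° with |PV| = 31.9, so V = (-0.1670, 31.90). E is determined by |VE| = 36.3 and |ET| = 33.3 together: it lies at the intersection of circle(V, 36.3) and circle(T, 33.3). With |VT| = 57.44, the foot of the radical line on VT is 30.54 from V and the perpendicular offset is √(36.3² − 30.54²) = 19.63. Taking the right-of-VT solution: E = (14.33, -1.381).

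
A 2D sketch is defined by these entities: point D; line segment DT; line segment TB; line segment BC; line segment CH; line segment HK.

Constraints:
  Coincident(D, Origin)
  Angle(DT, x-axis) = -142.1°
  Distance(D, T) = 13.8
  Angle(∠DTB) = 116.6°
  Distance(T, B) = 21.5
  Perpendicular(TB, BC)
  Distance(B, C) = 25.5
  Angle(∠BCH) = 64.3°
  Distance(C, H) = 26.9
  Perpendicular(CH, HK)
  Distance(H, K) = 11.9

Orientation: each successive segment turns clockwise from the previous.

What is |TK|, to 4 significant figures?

3.943

∠BCH = 64.3° gives CH at -51.20° from the x-axis; with |CH| = 26.9, H = (-2.461, 2.831). CH is perpendicular to HK, so HK runs at -141.2°; with |HK| = 11.9, K = (-11.74, -4.626). Then |TK| = |K − T| = 3.943.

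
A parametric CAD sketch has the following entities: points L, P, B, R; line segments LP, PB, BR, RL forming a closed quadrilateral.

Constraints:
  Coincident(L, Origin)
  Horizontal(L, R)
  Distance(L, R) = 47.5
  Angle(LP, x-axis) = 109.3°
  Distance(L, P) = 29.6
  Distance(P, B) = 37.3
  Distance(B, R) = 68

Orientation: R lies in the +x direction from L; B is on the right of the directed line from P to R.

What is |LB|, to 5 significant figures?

21.547

L is at the origin; LR is horizontal with |LR| = 47.5 and R in +x, so R = (47.5, 0). LP runs at 109.3° with |LP| = 29.6, so P = (-9.7832, 27.937). B is determined by |PB| = 37.3 and |BR| = 68.0 together: it lies at the intersection of circle(P, 37.3) and circle(R, 68.0). With |PR| = 63.732, the foot of the radical line on PR is 6.5046 from P and the perpendicular offset is √(37.3² − 6.5046²) = 36.728. Taking the right-of-PR solution: B = (-20.036, -7.9266).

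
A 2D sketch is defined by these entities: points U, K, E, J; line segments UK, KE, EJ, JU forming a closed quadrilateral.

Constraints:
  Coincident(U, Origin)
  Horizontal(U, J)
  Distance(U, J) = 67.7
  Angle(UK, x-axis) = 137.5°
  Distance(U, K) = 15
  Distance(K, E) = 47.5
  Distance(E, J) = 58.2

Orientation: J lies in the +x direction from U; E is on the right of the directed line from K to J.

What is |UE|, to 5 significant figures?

32.939

Checks: |KE| = 47.50 ✓; |EJ| = 58.20 ✓.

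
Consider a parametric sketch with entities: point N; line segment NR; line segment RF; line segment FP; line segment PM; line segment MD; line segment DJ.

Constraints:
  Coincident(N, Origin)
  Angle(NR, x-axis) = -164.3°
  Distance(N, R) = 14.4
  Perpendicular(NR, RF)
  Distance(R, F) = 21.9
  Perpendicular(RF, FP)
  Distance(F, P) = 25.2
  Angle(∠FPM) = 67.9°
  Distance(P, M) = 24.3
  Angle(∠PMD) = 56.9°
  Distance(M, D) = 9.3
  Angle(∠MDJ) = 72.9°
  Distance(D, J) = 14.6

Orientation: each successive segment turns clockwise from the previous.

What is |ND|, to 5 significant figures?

7.9140

∠FPM = 67.9° gives PM at -96.400° from the x-axis; with |PM| = 24.3, M = (1.7622, -0.14313). ∠PMD = 56.9° gives MD at 140.50° from the x-axis; with |MD| = 9.3, D = (-5.4139, 5.7724). Then |ND| = |D − N| = 7.9140.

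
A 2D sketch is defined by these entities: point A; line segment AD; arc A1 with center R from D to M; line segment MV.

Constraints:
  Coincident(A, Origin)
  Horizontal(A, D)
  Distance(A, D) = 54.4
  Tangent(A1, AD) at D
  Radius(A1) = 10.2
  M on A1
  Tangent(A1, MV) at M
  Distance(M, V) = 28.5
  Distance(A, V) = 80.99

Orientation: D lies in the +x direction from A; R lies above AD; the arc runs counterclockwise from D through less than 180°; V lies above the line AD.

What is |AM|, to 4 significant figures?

64.33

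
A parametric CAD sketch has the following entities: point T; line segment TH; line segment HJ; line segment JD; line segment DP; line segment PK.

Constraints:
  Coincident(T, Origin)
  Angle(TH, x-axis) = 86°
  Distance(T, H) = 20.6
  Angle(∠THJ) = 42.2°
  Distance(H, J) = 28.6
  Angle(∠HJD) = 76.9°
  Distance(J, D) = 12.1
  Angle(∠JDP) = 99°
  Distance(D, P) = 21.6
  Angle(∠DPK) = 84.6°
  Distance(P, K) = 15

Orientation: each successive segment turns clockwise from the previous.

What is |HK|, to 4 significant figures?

8.174

T is at the origin; TH runs at 86.0° with length 20.6, so H = (1.437, 20.55). ∠THJ = 42.2° gives HJ at -51.80° from the x-axis; with |HJ| = 28.6, J = (19.12, -1.926). ∠HJD = 76.9° gives JD at -154.9° from the x-axis; with |JD| = 12.1, D = (8.166, -7.059). ∠JDP = 99.0° gives DP at 124.1° from the x-axis; with |DP| = 21.6, P = (-3.944, 10.83). ∠DPK = 84.6° gives PK at 28.70° from the x-axis; with |PK| = 15.0, K = (9.213, 18.03). Then |HK| = |K − H| = 8.174.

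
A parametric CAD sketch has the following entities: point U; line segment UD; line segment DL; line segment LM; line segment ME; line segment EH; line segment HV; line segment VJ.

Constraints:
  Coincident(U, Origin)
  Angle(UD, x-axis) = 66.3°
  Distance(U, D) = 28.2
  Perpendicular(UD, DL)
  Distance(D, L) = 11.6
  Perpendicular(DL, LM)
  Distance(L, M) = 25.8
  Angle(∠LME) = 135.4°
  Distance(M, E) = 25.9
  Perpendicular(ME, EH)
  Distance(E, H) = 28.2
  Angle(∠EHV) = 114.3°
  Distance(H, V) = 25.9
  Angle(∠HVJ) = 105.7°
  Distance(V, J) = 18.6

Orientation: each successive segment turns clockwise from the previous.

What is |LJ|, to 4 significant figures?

10.86

U is at the origin; UD runs at 66.3° with length 28.2, so D = (11.33, 25.82). The perpendicularity gives DL at right angles to UD, so DL runs at -23.70°; with |DL| = 11.6, L = (21.96, 21.16). DL is perpendicular to LM, so LM runs at -113.7°; with |LM| = 25.8, M = (11.59, -2.465). ∠LME = 135.4° gives ME at -158.3° from the x-axis; with |ME| = 25.9, E = (-12.48, -12.04). The perpendicularity gives EH at right angles to ME, so EH runs at 111.7°; with |EH| = 28.2, H = (-22.91, 14.16). ∠EHV = 114.3° gives HV at 46.00° from the x-axis; with |HV| = 25.9, V = (-4.913, 32.79). ∠HVJ = 105.7° gives VJ at -28.30° from the x-axis; with |VJ| = 18.6, J = (11.46, 23.97). Then |LJ| = |J − L| = 10.86.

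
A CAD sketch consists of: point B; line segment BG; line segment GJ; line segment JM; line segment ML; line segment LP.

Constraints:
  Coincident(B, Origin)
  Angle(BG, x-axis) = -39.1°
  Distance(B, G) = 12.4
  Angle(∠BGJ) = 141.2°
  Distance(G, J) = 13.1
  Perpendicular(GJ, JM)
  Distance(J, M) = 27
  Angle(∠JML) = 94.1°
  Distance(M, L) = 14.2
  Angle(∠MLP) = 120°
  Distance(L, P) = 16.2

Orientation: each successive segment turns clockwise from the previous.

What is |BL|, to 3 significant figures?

22.0

The perpendicularity gives JM at right angles to GJ, so JM runs at -168°; with |JM| = 27.0, M = (-14.0, -26.3). ∠JML = 94.1° gives ML at 106° from the x-axis; with |ML| = 14.2, L = (-18.0, -12.7). Then |BL| = |L − B| = 22.0.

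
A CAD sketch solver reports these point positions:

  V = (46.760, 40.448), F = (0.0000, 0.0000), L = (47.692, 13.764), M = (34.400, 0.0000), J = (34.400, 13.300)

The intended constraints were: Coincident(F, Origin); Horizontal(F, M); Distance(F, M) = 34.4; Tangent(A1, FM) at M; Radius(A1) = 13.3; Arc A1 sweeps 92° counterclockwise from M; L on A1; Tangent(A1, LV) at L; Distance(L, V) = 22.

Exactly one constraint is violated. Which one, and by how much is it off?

Distance(L, V) = 22 — off by 4.70.

F = (0.00, 0.00) ✓; F.y = 0.00, M.y = 0.00 ✓; |FM| = 34.40 ✓; ∠(JM, MF) = 90.00° ✓; |JM| = 13.30 ✓; bearing(J→L) − bearing(J→M) = 92.00° ✓; |JL| = 13.30 ✓; ∠(JL, LV) = 90.00° ✓; |LV| = 26.70 ✗.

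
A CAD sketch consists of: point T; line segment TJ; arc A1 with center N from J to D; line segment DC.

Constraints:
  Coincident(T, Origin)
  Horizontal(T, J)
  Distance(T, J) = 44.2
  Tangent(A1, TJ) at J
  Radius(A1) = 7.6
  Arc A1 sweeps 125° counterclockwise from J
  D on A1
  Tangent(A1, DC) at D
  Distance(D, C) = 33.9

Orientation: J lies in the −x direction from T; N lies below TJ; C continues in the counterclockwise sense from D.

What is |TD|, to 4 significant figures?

51.82

Since A1 is tangent to TJ there, NJ ⟂ TJ, so N = J + (0, -7.6) = (-44.20, -7.600). On A1, J sits at bearing 90° from N; a 125° counterclockwise sweep puts D at bearing 215°, so D = N + 7.6·(cos 215°, sin 215°) = (-50.43, -11.96). Then |TD| = |D − T| = 51.82.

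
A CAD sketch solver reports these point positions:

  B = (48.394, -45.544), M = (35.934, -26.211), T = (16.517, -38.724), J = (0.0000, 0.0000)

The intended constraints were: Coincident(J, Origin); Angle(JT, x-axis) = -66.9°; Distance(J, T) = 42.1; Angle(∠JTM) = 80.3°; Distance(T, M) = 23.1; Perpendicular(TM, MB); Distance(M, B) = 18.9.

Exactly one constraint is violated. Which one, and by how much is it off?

Distance(M, B) = 18.9 — off by 4.10.

J = (0.00, 0.00) ✓; JT at -66.90° ✓; |JT| = 42.10 ✓; ∠JTM = 80.30° ✓; |TM| = 23.10 ✓; ∠(TM, MB) = 90.00° ✓; |MB| = 23.00 ✗.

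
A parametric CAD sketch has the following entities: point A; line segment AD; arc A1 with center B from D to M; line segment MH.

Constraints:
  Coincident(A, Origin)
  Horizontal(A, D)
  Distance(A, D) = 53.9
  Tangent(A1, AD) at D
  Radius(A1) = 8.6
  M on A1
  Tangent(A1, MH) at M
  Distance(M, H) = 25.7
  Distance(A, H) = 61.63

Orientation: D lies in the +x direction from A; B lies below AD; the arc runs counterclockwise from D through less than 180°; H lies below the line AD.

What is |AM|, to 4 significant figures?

46.60

A is at the origin; A and D share the same y with |AD| = 53.9 and D on the +x side, so D = (53.90, 0.000). A1 meets AD tangentially, so BD is at right angles to AD, so B = D + (0, -8.6) = (53.90, -8.600). Since BM ⟂ MH (tangency), |BH| = √(8.6² + 25.7²) = 27.10 regardless of where M sits on A1. So H lies on both circle(A, 61.63) and circle(B, 27.10); the below-AD intersection is H = (50.40, -35.47). M is the foot of the tangent from H: M = (45.46, -10.25).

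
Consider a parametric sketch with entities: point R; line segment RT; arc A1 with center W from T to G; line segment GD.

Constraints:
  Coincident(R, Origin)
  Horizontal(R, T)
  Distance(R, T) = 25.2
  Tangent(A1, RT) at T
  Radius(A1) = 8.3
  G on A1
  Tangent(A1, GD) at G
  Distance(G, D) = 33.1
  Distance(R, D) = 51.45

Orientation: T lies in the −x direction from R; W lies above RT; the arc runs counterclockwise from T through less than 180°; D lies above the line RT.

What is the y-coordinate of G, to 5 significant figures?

11.317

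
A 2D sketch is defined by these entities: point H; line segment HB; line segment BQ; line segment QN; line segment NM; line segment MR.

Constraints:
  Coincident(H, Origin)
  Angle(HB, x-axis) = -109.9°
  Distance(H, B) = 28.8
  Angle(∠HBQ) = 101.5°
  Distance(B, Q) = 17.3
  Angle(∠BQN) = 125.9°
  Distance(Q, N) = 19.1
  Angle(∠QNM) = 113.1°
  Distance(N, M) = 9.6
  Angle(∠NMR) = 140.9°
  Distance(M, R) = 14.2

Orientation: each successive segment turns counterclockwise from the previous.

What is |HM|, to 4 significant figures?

29.64

H is at the origin; HB runs at -109.9° with length 28.8, so B = (-9.803, -27.08). ∠HBQ = 101.5° gives BQ at -31.40° from the x-axis; with |BQ| = 17.3, Q = (4.963, -36.09). ∠BQN = 125.9° gives QN at 22.70° from the x-axis; with |QN| = 19.1, N = (22.58, -28.72). ∠QNM = 113.1° gives NM at 89.60° from the x-axis; with |NM| = 9.6, M = (22.65, -19.12). Then |HM| = |M − H| = 29.64.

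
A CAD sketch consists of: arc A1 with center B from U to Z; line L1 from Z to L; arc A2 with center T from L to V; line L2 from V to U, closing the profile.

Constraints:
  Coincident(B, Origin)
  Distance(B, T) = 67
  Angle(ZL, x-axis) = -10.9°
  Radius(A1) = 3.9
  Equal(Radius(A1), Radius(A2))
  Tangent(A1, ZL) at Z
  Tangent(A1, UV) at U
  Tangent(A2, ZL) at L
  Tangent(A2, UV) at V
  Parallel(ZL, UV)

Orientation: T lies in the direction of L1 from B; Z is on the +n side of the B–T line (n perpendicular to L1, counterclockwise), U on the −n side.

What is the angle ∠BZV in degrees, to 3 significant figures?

83.4°

The slot axis is L1's direction at -10.9°, so u = (cos -10.9°, sin -10.9°) = (0.982, -0.189) and n = (−sin -10.9°, cos -10.9°) = (0.189, 0.982). B is at the origin and T lies 67.0 along u from B, so T = 67.0·u = (65.8, -12.7). Tangency of A1 to both parallel lines with radius 3.9 puts Z and U at B ± 3.9·n: Z = (0.737, 3.83), U = (-0.737, -3.83). Equal radii place L and V the same way about T: L = T + 3.9·n = (66.5, -8.84), V = T − 3.9·n = (65.1, -16.5). Then cos ∠BZV = ZB·ZV / (|ZB||ZV|), giving 83.4°.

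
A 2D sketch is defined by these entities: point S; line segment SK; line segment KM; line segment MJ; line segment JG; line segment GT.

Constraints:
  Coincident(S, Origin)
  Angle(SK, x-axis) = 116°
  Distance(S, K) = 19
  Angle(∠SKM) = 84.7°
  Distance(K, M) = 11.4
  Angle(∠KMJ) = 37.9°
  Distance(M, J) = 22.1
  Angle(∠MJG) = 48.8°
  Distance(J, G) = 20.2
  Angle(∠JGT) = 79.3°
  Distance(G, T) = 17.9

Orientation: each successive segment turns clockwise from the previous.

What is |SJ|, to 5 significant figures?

9.4494

S is at the origin; SK runs at 116.0° with length 19.0, so K = (-8.3291, 17.077). ∠SKM = 84.7° gives KM at 20.700° from the x-axis; with |KM| = 11.4, M = (2.3350, 21.107). ∠KMJ = 37.9° gives MJ at -121.40° from the x-axis; with |MJ| = 22.1, J = (-9.1793, 2.2432). Then |SJ| = |J − S| = 9.4494.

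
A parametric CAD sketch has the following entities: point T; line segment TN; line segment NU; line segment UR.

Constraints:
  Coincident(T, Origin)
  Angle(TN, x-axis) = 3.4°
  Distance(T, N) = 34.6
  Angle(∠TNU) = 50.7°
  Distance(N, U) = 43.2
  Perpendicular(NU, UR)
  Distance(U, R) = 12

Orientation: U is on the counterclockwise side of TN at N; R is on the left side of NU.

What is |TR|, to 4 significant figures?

25.91

T is at the origin; TN runs at 3.4° with length 34.6, so N = 34.6·(cos 3.4°, sin 3.4°) = (34.54, 2.052). ∠TNU = 50.7°, so NU runs at 3.4° + (180° − 50.7°) = 132.7° from the x-axis; with |NU| = 43.2, U = N + 43.2·(cos 132.7°, sin 132.7°) = (5.243, 33.80). The perpendicularity gives UR at right angles to NU; with |UR| = 12.0 on the left of NU, R = U + 12.0·(-0.7349, -0.6782) = (-3.576, 25.66). Then |TR| = |R − T| = 25.91.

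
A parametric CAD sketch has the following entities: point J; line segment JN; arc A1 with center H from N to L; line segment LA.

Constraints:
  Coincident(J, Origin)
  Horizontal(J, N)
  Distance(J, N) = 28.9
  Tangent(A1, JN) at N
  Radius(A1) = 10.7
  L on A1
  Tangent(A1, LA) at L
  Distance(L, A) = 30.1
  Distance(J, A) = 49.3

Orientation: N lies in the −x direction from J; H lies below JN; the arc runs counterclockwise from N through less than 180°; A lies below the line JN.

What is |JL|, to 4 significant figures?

41.47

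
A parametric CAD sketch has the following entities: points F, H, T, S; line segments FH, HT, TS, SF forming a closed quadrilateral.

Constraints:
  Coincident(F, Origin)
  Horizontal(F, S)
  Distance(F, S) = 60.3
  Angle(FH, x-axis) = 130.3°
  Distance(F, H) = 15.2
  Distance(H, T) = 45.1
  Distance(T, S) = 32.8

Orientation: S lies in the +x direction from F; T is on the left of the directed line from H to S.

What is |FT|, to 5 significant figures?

39.920

Checks: |HT| = 45.10 ✓; |TS| = 32.80 ✓.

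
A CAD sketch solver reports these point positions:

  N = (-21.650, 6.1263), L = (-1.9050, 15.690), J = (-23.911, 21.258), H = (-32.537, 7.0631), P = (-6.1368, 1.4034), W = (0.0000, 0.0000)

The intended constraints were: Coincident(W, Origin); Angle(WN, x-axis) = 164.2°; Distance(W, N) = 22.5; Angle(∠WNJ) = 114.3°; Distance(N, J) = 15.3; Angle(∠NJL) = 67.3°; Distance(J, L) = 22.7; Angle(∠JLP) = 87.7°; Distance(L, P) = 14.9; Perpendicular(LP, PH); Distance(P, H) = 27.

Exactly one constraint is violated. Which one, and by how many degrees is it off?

Perpendicular(LP, PH) — off by 4.40°.

W = (0.00, 0.00) ✓; WN at 164.2° ✓; |WN| = 22.50 ✓; ∠WNJ = 114.3° ✓; |NJ| = 15.30 ✓; ∠NJL = 67.30° ✓; |JL| = 22.70 ✓; ∠JLP = 87.70° ✓; |LP| = 14.90 ✓; ∠(LP, PH) = 85.60° ✗; |PH| = 27.00 ✓.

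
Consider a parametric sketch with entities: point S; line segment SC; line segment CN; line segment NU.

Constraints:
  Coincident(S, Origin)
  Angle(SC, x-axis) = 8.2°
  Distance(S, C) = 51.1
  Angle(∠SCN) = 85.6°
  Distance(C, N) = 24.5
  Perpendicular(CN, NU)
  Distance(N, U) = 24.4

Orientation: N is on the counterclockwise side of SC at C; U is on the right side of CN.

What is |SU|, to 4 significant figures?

78.11

S is at the origin; SC runs at 8.2° with length 51.1, so C = 51.1·(cos 8.2°, sin 8.2°) = (50.58, 7.288). ∠SCN = 85.6°, so CN runs at 8.2° + (180° − 85.6°) = 102.6° from the x-axis; with |CN| = 24.5, N = C + 24.5·(cos 102.6°, sin 102.6°) = (45.23, 31.20). CN ⟂ NU; with |NU| = 24.4 on the right of CN, U = N + 24.4·(0.9759, 0.2181) = (69.05, 36.52). Then |SU| = |U − S| = 78.11.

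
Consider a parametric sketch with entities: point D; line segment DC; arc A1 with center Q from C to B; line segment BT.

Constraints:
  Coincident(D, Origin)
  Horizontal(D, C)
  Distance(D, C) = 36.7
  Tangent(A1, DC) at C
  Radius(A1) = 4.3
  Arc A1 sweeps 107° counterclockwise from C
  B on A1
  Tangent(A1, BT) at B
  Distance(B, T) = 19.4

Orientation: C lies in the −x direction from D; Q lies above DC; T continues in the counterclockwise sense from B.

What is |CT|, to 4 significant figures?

24.16

D is at the origin; D and C share the same y with |DC| = 36.7 and C on the −x side, so C = (-36.70, 0.000). Tangency of A1 to DC means the radius QC is perpendicular to DC, so Q = C + (0, 4.3) = (-36.70, 4.300). On A1, C sits at bearing -90° from Q; a 107° counterclockwise sweep puts B at bearing 17°, so B = Q + 4.3·(cos 17°, sin 17°) = (-32.59, 5.557). A1 meets BT tangentially, so QB is at right angles to BT, so BT runs along (−sin 17°, cos 17°); with |BT| = 19.4, T = (-38.26, 24.11). Then |CT| = |T − C| = 24.16.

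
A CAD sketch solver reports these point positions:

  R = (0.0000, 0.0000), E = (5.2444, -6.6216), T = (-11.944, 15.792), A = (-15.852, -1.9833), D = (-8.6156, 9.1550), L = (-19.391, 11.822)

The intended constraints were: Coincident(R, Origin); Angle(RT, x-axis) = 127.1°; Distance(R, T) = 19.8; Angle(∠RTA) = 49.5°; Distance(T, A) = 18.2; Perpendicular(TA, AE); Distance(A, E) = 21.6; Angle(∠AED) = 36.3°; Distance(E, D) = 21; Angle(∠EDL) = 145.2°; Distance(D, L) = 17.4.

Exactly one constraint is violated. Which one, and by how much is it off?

Distance(D, L) = 17.4 — off by 6.30.

R = (0.00, 0.00) ✓; RT at 127.1° ✓; |RT| = 19.80 ✓; ∠RTA = 49.50° ✓; |TA| = 18.20 ✓; ∠(TA, AE) = 90.00° ✓; |AE| = 21.60 ✓; ∠AED = 36.30° ✓; |ED| = 21.00 ✓; ∠EDL = 145.2° ✓; |DL| = 11.10 ✗.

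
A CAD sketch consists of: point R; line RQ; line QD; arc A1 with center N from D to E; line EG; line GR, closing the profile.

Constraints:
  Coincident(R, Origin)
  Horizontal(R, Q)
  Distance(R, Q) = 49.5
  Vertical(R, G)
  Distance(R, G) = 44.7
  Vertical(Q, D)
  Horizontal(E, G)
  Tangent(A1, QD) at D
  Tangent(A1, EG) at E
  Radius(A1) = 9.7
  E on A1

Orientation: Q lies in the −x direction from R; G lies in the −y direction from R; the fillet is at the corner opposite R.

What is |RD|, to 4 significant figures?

60.62

R is at the origin; RQ is horizontal with |RQ| = 49.5 and Q on the −x side, so Q = (-49.50, 0.000). R and G share the same x with |RG| = 44.7 and G on the −y side, so G = (0.000, -44.70). The virtual corner opposite R is at (-49.50, -44.70). The tangent condition forces ND to be normal to QD and since A1 is tangent to EG there, NE ⟂ EG, with radius 9.7, so the center N sits 9.7 in from both sides at N = (-39.80, -35.00). That places the tangent points at D = (-49.50, -35.00) on QD and E = (-39.80, -44.70) on EG. Then |RD| = |D − R| = 60.62.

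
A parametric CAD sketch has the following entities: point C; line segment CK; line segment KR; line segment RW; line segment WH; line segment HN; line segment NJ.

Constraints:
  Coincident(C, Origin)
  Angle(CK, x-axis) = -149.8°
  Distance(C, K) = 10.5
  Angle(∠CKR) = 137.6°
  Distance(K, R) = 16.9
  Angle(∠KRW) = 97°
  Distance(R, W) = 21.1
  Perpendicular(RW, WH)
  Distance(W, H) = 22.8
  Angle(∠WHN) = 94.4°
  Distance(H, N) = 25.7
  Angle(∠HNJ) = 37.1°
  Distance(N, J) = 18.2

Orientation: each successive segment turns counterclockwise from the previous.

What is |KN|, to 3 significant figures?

8.37

C is at the origin; CK runs at -149.8° with length 10.5, so K = (-9.07, -5.28). ∠CKR = 137.6° gives KR at -107° from the x-axis; with |KR| = 16.9, R = (-14.1, -21.4). ∠KRW = 97.0° gives RW at -24.4° from the x-axis; with |RW| = 21.1, W = (5.09, -30.1). The perpendicularity gives WH at right angles to RW, so WH runs at 65.6°; with |WH| = 22.8, H = (14.5, -9.36). ∠WHN = 94.4° gives HN at 151° from the x-axis; with |HN| = 25.7, N = (-8.02, 3.02). Then |KN| = |N − K| = 8.37.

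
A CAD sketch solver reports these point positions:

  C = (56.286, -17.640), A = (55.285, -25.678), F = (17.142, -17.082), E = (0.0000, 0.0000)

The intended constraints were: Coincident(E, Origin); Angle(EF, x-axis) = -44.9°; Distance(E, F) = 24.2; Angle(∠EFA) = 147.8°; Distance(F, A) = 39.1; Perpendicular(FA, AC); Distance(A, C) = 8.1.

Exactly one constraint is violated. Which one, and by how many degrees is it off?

Perpendicular(FA, AC) — off by 5.60°.

E = (0.00, 0.00) ✓; EF at -44.90° ✓; |EF| = 24.20 ✓; ∠EFA = 147.8° ✓; |FA| = 39.10 ✓; ∠(FA, AC) = 95.60° ✗; |AC| = 8.100 ✓.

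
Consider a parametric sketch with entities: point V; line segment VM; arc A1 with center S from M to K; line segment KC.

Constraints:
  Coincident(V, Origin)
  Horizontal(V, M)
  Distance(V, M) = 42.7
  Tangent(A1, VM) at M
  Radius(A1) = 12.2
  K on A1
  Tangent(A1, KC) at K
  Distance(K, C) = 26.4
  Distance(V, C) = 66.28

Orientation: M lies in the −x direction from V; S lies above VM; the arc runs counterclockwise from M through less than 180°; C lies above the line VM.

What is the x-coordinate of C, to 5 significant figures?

-53.420

V is at the origin; V and M share the same y with |VM| = 42.7 and M on the −x side, so M = (-42.700, 0.0000). Tangency of A1 to VM means the radius SM is perpendicular to VM, so S = M + (0, 12.2) = (-42.700, 12.200). Since SK ⟂ KC (tangency), |SC| = √(12.2² + 26.4²) = 29.083 regardless of where K sits on A1. So C lies on both circle(V, 66.28) and circle(S, 29.083); the above-VM intersection is C = (-53.420, 39.235). K is the foot of the tangent from C: K = (-34.291, 21.040).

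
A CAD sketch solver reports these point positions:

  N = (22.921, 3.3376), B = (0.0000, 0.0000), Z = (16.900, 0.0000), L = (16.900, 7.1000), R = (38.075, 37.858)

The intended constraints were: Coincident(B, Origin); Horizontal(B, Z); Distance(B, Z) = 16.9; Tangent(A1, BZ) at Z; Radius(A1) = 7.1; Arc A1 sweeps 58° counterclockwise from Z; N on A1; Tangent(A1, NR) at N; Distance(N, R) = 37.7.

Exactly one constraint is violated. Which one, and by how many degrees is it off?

Tangent(A1, NR) at N — off by 8.30°.

B = (0.00, 0.00) ✓; B.y = 0.00, Z.y = 0.00 ✓; |BZ| = 16.90 ✓; ∠(LZ, ZB) = 90.00° ✓; |LZ| = 7.100 ✓; bearing(L→N) − bearing(L→Z) = 58.00° ✓; |LN| = 7.100 ✓; ∠(LN, NR) = 81.70° ✗; |NR| = 37.70 ✓.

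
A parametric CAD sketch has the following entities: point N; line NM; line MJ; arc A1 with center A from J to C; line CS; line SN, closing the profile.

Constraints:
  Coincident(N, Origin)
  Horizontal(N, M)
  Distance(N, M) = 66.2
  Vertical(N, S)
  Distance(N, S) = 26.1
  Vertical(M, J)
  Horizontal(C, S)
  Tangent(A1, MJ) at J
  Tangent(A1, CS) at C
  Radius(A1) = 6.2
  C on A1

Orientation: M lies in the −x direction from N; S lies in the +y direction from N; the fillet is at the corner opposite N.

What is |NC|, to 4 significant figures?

65.43

N is at the origin; NM is horizontal with |NM| = 66.2 and M on the −x side, so M = (-66.20, 0.000). NS is vertical with |NS| = 26.1 and S on the +y side, so S = (0.000, 26.10). The virtual corner opposite N is at (-66.20, 26.10). The tangent condition forces AJ to be normal to MJ and the tangent condition forces AC to be normal to CS, with radius 6.2, so the center A sits 6.2 in from both sides at A = (-60.00, 19.90). That places the tangent points at J = (-66.20, 19.90) on MJ and C = (-60.00, 26.10) on CS. Then |NC| = |C − N| = 65.43.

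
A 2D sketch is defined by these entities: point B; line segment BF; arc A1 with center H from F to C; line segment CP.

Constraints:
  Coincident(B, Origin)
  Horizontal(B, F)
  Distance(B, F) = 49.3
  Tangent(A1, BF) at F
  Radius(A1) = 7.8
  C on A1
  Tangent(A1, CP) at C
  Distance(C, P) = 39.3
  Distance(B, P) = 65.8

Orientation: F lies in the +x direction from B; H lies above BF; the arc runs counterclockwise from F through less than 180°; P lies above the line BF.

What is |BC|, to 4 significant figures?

57.65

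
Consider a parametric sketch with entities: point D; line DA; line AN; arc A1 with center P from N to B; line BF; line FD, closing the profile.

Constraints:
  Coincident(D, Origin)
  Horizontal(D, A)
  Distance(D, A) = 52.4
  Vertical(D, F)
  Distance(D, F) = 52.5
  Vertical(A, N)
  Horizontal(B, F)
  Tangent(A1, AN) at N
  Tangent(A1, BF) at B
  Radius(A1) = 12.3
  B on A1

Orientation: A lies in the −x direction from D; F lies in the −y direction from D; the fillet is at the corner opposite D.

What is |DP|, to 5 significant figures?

56.781

DF is vertical with |DF| = 52.5 and F on the −y side, so F = (0.0000, -52.500). The virtual corner opposite D is at (-52.400, -52.500). Since A1 is tangent to AN there, PN ⟂ AN and the tangent condition forces PB to be normal to BF, with radius 12.3, so the center P sits 12.3 in from both sides at P = (-40.100, -40.200). Then |DP| = |P − D| = 56.781.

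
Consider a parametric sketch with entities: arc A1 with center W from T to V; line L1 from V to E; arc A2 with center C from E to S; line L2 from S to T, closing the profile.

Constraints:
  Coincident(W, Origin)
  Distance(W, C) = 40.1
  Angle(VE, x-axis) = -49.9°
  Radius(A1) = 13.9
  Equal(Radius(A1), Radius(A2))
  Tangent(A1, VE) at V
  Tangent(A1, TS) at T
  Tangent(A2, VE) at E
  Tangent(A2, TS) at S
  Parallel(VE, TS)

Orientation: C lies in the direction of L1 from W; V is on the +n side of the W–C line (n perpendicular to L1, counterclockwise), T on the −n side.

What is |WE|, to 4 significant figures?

42.44

Tangency of A1 to both parallel lines with radius 13.9 puts V and T at W ± 13.9·n: V = (10.63, 8.953), T = (-10.63, -8.953). Equal radii place E and S the same way about C: E = C + 13.9·n = (36.46, -21.72), S = C − 13.9·n = (15.20, -39.63). Then |WE| = |E − W| = 42.44.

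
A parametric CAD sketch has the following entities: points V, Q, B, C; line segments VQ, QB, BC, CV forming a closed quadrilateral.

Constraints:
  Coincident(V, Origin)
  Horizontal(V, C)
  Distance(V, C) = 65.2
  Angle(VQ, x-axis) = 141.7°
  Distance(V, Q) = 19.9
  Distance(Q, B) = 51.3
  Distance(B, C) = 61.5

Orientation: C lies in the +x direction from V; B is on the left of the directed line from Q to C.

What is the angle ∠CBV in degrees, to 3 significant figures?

70.0°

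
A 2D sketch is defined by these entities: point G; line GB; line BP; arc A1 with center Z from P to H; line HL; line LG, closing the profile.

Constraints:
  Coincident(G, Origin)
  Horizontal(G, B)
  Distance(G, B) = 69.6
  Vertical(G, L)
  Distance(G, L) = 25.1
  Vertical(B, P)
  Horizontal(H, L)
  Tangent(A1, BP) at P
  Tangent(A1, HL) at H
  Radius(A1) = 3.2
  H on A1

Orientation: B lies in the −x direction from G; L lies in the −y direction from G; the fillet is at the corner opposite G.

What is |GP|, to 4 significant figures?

72.96

G is at the origin; G and B share the same y with |GB| = 69.6 and B on the −x side, so B = (-69.60, 0.000). GL is vertical with |GL| = 25.1 and L on the −y side, so L = (0.000, -25.10). The virtual corner opposite G is at (-69.60, -25.10). Since A1 is tangent to BP there, ZP ⟂ BP and A1 meets HL tangentially, so ZH is at right angles to HL, with radius 3.2, so the center Z sits 3.2 in from both sides at Z = (-66.40, -21.90). That places the tangent points at P = (-69.60, -21.90) on BP and H = (-66.40, -25.10) on HL. Then |GP| = |P − G| = 72.96.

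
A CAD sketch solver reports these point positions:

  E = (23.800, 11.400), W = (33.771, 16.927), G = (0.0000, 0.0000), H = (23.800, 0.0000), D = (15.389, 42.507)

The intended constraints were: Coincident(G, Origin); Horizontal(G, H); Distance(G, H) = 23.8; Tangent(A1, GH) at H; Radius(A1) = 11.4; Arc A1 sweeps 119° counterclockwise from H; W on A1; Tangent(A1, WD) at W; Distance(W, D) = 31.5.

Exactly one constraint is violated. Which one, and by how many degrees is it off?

Tangent(A1, WD) at W — off by 6.70°.

G = (0.00, 0.00) ✓; G.y = 0.00, H.y = 0.00 ✓; |GH| = 23.80 ✓; ∠(EH, HG) = 90.00° ✓; |EH| = 11.40 ✓; bearing(E→W) − bearing(E→H) = 119.0° ✓; |EW| = 11.40 ✓; ∠(EW, WD) = 83.30° ✗; |WD| = 31.50 ✓.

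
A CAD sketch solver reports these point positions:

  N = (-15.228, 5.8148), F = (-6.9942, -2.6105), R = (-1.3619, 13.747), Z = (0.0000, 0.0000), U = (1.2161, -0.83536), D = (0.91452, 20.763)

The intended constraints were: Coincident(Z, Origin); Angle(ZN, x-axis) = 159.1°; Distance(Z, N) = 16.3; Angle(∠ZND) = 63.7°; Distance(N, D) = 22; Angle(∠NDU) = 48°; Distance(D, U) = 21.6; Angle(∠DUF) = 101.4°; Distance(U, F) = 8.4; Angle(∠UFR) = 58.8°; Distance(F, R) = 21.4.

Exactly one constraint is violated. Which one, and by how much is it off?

Distance(F, R) = 21.4 — off by 4.10.

Z = (0.00, 0.00) ✓; ZN at 159.1° ✓; |ZN| = 16.30 ✓; ∠ZND = 63.70° ✓; |ND| = 22.00 ✓; ∠NDU = 48.00° ✓; |DU| = 21.60 ✓; ∠DUF = 101.4° ✓; |UF| = 8.400 ✓; ∠UFR = 58.80° ✓; |FR| = 17.30 ✗.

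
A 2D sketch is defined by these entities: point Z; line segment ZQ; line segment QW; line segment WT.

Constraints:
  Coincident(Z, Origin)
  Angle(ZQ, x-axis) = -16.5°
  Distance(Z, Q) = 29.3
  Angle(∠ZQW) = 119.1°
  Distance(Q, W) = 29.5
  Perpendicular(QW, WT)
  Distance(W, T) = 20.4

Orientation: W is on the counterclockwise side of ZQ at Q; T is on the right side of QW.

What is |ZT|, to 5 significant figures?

63.484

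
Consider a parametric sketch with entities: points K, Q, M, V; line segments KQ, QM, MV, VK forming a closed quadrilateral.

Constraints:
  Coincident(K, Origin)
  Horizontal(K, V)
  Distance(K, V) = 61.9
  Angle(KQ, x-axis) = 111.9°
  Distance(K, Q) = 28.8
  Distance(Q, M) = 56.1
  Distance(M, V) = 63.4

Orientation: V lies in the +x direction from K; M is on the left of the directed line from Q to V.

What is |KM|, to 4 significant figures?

68.09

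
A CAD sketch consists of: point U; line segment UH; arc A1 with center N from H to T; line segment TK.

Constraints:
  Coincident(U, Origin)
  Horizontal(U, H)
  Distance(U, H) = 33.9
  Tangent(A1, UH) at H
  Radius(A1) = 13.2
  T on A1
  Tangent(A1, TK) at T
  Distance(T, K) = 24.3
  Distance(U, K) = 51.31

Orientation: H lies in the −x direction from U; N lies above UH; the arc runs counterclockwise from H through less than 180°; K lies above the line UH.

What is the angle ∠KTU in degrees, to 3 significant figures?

153°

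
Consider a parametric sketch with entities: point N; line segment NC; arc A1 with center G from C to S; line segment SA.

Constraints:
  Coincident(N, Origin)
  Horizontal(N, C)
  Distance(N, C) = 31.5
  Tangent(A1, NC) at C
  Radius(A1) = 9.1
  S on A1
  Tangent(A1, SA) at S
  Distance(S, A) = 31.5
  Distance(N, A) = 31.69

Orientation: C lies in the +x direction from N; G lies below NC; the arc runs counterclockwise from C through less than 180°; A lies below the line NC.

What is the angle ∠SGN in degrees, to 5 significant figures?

16.090°

N is at the origin; NC is horizontal with |NC| = 31.5 and C on the +x side, so C = (31.500, 0.0000). Since A1 is tangent to NC there, GC ⟂ NC, so G = C + (0, -9.1) = (31.500, -9.1000). Since GS ⟂ SA (tangency), |GA| = √(9.1² + 31.5²) = 32.788 regardless of where S sits on A1. So A lies on both circle(N, 31.69) and circle(G, 32.788); the below-NC intersection is A = (7.0126, -30.904). S is the foot of the tangent from A: S = (23.800, -4.2503).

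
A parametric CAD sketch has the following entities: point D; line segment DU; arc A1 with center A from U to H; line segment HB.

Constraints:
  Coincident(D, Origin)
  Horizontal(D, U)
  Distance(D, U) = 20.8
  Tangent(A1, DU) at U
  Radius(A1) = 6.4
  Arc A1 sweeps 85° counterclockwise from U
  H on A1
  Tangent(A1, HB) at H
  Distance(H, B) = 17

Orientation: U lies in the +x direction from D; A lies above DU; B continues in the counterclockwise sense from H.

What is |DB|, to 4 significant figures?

36.61

D is at the origin; D and U share the same y with |DU| = 20.8 and U on the +x side, so U = (20.80, 0.000). The tangent condition forces AU to be normal to DU, so A = U + (0, 6.4) = (20.80, 6.400). On A1, U sits at bearing -90° from A; an 85° counterclockwise sweep puts H at bearing -5°, so H = A + 6.4·(cos -5°, sin -5°) = (27.18, 5.842). The tangent condition forces AH to be normal to HB, so HB runs along (−sin -5°, cos -5°); with |HB| = 17.0, B = (28.66, 22.78). Then |DB| = |B − D| = 36.61.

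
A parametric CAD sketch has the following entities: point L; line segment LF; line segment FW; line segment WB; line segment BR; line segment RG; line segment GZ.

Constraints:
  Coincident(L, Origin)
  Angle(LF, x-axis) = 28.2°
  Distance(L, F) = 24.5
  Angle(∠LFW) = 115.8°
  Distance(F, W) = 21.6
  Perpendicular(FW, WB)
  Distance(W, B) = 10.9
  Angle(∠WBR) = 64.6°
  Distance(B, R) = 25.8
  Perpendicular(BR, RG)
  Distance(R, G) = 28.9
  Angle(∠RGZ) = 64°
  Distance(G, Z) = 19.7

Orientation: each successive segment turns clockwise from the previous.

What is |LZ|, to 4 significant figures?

47.08

BR is perpendicular to RG, so RG runs at 28.60°; with |RG| = 28.9, G = (45.68, 26.55). ∠RGZ = 64.0° gives GZ at -87.40° from the x-axis; with |GZ| = 19.7, Z = (46.58, 6.869). Then |LZ| = |Z − L| = 47.08.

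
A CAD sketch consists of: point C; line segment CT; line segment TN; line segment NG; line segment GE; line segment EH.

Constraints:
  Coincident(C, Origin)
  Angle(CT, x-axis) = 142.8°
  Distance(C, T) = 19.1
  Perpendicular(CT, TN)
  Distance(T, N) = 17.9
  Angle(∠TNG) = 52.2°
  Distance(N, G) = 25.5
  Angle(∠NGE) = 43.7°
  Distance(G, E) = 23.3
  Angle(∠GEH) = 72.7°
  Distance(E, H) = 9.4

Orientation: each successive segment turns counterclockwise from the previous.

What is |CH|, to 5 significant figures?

22.215

C is at the origin; CT runs at 142.8° with length 19.1, so T = (-15.214, 11.548). The perpendicularity gives TN at right angles to CT, so TN runs at -127.20°; with |TN| = 17.9, N = (-26.036, -2.7100). ∠TNG = 52.2° gives NG at 0.60000° from the x-axis; with |NG| = 25.5, G = (-0.53744, -2.4430). ∠NGE = 43.7° gives GE at 136.90° from the x-axis; with |GE| = 23.3, E = (-17.550, 13.477). ∠GEH = 72.7° gives EH at -115.80° from the x-axis; with |EH| = 9.4, H = (-21.641, 5.0143). Then |CH| = |H − C| = 22.215.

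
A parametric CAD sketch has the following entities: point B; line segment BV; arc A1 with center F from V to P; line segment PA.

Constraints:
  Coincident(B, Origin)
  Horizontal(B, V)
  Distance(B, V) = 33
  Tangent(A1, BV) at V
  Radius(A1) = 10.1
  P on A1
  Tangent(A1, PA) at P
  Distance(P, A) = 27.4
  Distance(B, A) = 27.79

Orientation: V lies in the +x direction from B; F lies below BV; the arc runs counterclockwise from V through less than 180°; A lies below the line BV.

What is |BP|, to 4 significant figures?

25.17

Checks: ∠(FV, VB) = 90.00° ✓; |FV| = 10.10 ✓; |FP| = 10.10 ✓; ∠(FP, PA) = 90.00° ✓; |PA| = 27.40 ✓; |BA| = 27.79 ✓.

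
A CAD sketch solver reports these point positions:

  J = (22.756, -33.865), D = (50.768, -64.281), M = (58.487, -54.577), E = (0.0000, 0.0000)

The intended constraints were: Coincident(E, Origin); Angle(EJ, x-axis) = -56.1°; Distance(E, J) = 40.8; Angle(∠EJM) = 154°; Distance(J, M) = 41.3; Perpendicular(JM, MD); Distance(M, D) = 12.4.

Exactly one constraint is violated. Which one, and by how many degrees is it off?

Perpendicular(JM, MD) — off by 8.40°.

E = (0.00, 0.00) ✓; EJ at -56.10° ✓; |EJ| = 40.80 ✓; ∠EJM = 154.0° ✓; |JM| = 41.30 ✓; ∠(JM, MD) = 98.40° ✗; |MD| = 12.40 ✓.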